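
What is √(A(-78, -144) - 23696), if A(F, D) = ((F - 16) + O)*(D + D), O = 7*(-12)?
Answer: 4*√1723 ≈ 166.04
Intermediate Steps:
O = -84
A(F, D) = 2*D*(-100 + F) (A(F, D) = ((F - 16) - 84)*(D + D) = ((-16 + F) - 84)*(2*D) = (-100 + F)*(2*D) = 2*D*(-100 + F))
√(A(-78, -144) - 23696) = √(2*(-144)*(-100 - 78) - 23696) = √(2*(-144)*(-178) - 23696) = √(51264 - 23696) = √27568 = 4*√1723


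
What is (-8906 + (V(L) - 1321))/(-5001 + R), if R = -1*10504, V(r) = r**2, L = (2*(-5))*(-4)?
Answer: 8627/15505 ≈ 0.55640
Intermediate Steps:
L = 40 (L = -10*(-4) = 40)
R = -10504
(-8906 + (V(L) - 1321))/(-5001 + R) = (-8906 + (40**2 - 1321))/(-5001 - 10504) = (-8906 + (1600 - 1321))/(-15505) = (-8906 + 279)*(-1/15505) = -8627*(-1/15505) = 8627/15505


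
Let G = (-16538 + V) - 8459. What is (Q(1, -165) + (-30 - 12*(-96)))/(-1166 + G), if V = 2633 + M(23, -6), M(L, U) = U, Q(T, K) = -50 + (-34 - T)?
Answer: -1037/23536 ≈ -0.044060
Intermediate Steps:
Q(T, K) = -84 - T
V = 2627 (V = 2633 - 6 = 2627)
G = -22370 (G = (-16538 + 2627) - 8459 = -13911 - 8459 = -22370)
(Q(1, -165) + (-30 - 12*(-96)))/(-1166 + G) = ((-84 - 1*1) + (-30 - 12*(-96)))/(-1166 - 22370) = ((-84 - 1) + (-30 + 1152))/(-23536) = (-85 + 1122)*(-1/23536) = 1037*(-1/23536) = -1037/23536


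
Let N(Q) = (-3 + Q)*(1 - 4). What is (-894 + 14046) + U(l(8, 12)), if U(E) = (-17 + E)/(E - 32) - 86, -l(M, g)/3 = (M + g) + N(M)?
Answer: 614134/47 ≈ 13067.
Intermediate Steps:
N(Q) = 9 - 3*Q (N(Q) = (-3 + Q)*(-3) = 9 - 3*Q)
l(M, g) = -27 - 3*g + 6*M (l(M, g) = -3*((M + g) + (9 - 3*M)) = -3*(9 + g - 2*M) = -27 - 3*g + 6*M)
U(E) = -86 + (-17 + E)/(-32 + E) (U(E) = (-17 + E)/(-32 + E) - 86 = -86 + (-17 + E)/(-32 + E))
(-894 + 14046) + U(l(8, 12)) = (-894 + 14046) + 5*(547 - 17*(-27 - 3*12 + 6*8))/(-32 + (-27 - 3*12 + 6*8)) = 13152 + 5*(547 - 17*(-27 - 36 + 48))/(-32 + (-27 - 36 + 48)) = 13152 + 5*(547 - 17*(-15))/(-32 - 15) = 13152 + 5*(547 + 255)/(-47) = 13152 + 5*(-1/47)*802 = 13152 - 4010/47 = 614134/47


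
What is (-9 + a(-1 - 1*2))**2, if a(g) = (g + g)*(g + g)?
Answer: 729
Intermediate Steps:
a(g) = 4*g**2 (a(g) = (2*g)*(2*g) = 4*g**2)
(-9 + a(-1 - 1*2))**2 = (-9 + 4*(-1 - 1*2)**2)**2 = (-9 + 4*(-1 - 2)**2)**2 = (-9 + 4*(-3)**2)**2 = (-9 + 4*9)**2 = (-9 + 36)**2 = 27**2 = 729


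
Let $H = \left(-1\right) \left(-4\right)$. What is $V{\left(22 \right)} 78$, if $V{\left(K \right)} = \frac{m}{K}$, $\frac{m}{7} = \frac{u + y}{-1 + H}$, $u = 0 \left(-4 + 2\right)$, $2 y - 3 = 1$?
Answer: $\frac{182}{11} \approx 16.545$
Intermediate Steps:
$y = 2$ ($y = \frac{3}{2} + \frac{1}{2} \cdot 1 = \frac{3}{2} + \frac{1}{2} = 2$)
$H = 4$
$u = 0$ ($u = 0 \left(-2\right) = 0$)
$m = \frac{14}{3}$ ($m = 7 \frac{0 + 2}{-1 + 4} = 7 \cdot \frac{2}{3} = \frac{14}{3} \approx 4.6667$)
$V{\left(K \right)} = \frac{14}{3 K}$
$V{\left(22 \right)} 78 = \frac{14}{3 \cdot 22} \cdot 78 = \frac{14}{3} \cdot \frac{1}{22} \cdot 78 = \frac{7}{33} \cdot 78 = \frac{182}{11}$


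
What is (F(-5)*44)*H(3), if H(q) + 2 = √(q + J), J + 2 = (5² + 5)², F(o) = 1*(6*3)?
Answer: -1584 + 792*√901 ≈ 22189.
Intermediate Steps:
F(o) = 18 (F(o) = 1*18 = 18)
J = 898 (J = -2 + (5² + 5)² = -2 + (25 + 5)² = -2 + 30² = -2 + 900 = 898)
H(q) = -2 + √(898 + q) (H(q) = -2 + √(q + 898) = -2 + √(898 + q))
(F(-5)*44)*H(3) = (18*44)*(-2 + √(898 + 3)) = 792*(-2 + √901) = -1584 + 792*√901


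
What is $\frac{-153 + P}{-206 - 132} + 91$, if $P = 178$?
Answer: $\frac{30733}{338} \approx 90.926$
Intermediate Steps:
$\frac{-153 + P}{-206 - 132} + 91 = \frac{-153 + 178}{-206 - 132} + 91 = \frac{25}{-338} + 91 = 25 \left(- \frac{1}{338}\right) + 91 = - \frac{25}{338} + 91 = \frac{30733}{338}$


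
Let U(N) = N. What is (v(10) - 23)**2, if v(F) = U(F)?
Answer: 169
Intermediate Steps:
v(F) = F
(v(10) - 23)**2 = (10 - 23)**2 = (-13)**2 = 169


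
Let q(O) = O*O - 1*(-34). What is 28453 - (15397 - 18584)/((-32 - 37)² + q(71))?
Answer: 279866895/9836 ≈ 28453.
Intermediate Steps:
q(O) = 34 + O² (q(O) = O² + 34 = 34 + O²)
28453 - (15397 - 18584)/((-32 - 37)² + q(71)) = 28453 - (15397 - 18584)/((-32 - 37)² + (34 + 71²)) = 28453 - (-3187)/((-69)² + (34 + 5041)) = 28453 - (-3187)/(4761 + 5075) = 28453 - (-3187)/9836 = 28453 - 1*(-3187/9836) = 28453 + 3187/9836 = 279866895/9836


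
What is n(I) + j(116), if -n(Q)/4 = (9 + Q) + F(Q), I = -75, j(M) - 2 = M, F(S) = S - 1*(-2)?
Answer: 674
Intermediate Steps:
F(S) = 2 + S (F(S) = S + 2 = 2 + S)
j(M) = 2 + M
n(Q) = -44 - 8*Q (n(Q) = -4*((9 + Q) + (2 + Q)) = -4*(11 + 2*Q) = -44 - 8*Q)
n(I) + j(116) = (-44 - 8*(-75)) + (2 + 116) = (-44 + 600) + 118 = 556 + 118 = 674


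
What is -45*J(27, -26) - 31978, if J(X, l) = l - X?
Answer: -29593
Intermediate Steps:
-45*J(27, -26) - 31978 = -45*(-26 - 1*27) - 31978 = -45*(-26 - 27) - 31978 = -45*(-53) - 31978 = 2385 - 31978 = -29593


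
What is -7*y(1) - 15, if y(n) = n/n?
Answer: -22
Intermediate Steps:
y(n) = 1
-7*y(1) - 15 = -7*1 - 15 = -7 - 15 = -22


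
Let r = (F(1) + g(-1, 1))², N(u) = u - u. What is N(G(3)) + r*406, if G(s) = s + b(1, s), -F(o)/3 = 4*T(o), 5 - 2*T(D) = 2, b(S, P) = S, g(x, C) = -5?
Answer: 214774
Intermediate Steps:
T(D) = 3/2 (T(D) = 5/2 - ½*2 = 5/2 - 1 = 3/2)
F(o) = -18 (F(o) = -12*3/2 = -3*6 = -18)
G(s) = 1 + s (G(s) = s + 1 = 1 + s)
N(u) = 0
r = 529 (r = (-18 - 5)² = (-23)² = 529)
N(G(3)) + r*406 = 0 + 529*406 = 0 + 214774 = 214774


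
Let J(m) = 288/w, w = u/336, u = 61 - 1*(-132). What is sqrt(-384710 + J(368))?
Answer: 59*I*sqrt(4111286)/193 ≈ 619.85*I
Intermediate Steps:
u = 193 (u = 61 + 132 = 193)
w = 193/336 ≈ 0.57440
J(m) = 96768/193 (J(m) = 288/(193/336) = 288*(336/193) = 96768/193)
sqrt(-384710 + J(368)) = sqrt(-384710 + 96768/193) = sqrt(-74152262/193) = 59*I*sqrt(4111286)/193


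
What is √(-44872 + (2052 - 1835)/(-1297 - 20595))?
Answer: I*√5376336098393/10946 ≈ 211.83*I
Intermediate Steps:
√(-44872 + (2052 - 1835)/(-1297 - 20595)) = √(-44872 + 217/(-21892)) = √(-44872 + 217*(-1/21892)) = √(-44872 - 217/21892) = √(-982338041/21892) = I*√5376336098393/10946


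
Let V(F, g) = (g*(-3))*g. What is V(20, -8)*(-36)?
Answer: 6912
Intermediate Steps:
V(F, g) = -3*g² (V(F, g) = (-3*g)*g = -3*g²)
V(20, -8)*(-36) = -3*(-8)²*(-36) = -3*64*(-36) = -192*(-36) = 6912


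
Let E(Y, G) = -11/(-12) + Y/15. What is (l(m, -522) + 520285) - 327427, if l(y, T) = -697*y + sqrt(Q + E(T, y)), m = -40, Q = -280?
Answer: 220738 + I*sqrt(282495)/30 ≈ 2.2074e+5 + 17.717*I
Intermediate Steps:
E(Y, G) = 11/12 + Y/15 (E(Y, G) = -11*(-1/12) + Y*(1/15) = 11/12 + Y/15)
l(y, T) = sqrt(-3349/12 + T/15) - 697*y (l(y, T) = -697*y + sqrt(-280 + (11/12 + T/15)) = -697*y + sqrt(-3349/12 + T/15) = sqrt(-3349/12 + T/15) - 697*y)
(l(m, -522) + 520285) - 327427 = ((-697*(-40) + sqrt(-251175 + 60*(-522))/30) + 520285) - 327427 = ((27880 + sqrt(-251175 - 31320)/30) + 520285) - 327427 = ((27880 + sqrt(-282495)/30) + 520285) - 327427 = ((27880 + (I*sqrt(282495))/30) + 520285) - 327427 = ((27880 + I*sqrt(282495)/30) + 520285) - 327427 = (548165 + I*sqrt(282495)/30) - 327427 = 220738 + I*sqrt(282495)/30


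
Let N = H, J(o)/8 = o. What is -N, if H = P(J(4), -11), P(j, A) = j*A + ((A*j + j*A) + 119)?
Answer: 937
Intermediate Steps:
J(o) = 8*o
P(j, A) = 119 + 3*A*j (P(j, A) = A*j + ((A*j + A*j) + 119) = A*j + (2*A*j + 119) = A*j + (119 + 2*A*j) = 119 + 3*A*j)
H = -937 (H = 119 + 3*(-11)*(8*4) = 119 + 3*(-11)*32 = 119 - 1056 = -937)
N = -937
-N = -1*(-937) = 937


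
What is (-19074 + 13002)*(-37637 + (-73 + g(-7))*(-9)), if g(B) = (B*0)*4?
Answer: 224542560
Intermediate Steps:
g(B) = 0 (g(B) = 0*4 = 0)
(-19074 + 13002)*(-37637 + (-73 + g(-7))*(-9)) = (-19074 + 13002)*(-37637 + (-73 + 0)*(-9)) = -6072*(-37637 - 73*(-9)) = -6072*(-37637 + 657) = -6072*(-36980) = 224542560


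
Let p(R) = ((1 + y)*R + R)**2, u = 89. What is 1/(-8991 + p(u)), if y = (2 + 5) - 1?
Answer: 1/497953 ≈ 2.0082e-6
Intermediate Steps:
y = 6 (y = 7 - 1 = 6)
p(R) = 64*R**2 (p(R) = ((1 + 6)*R + R)**2 = (7*R + R)**2 = (8*R)**2 = 64*R**2)
1/(-8991 + p(u)) = 1/(-8991 + 64*89**2) = 1/(-8991 + 64*7921) = 1/(-8991 + 506944) = 1/497953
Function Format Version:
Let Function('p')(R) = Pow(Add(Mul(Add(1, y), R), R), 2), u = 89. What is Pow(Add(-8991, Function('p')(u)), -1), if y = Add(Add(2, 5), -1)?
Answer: Rational(1, 497953) ≈ 2.0082e-6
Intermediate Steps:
y = 6 (y = Add(7, -1) = 6)
Function('p')(R) = Mul(64, Pow(R, 2)) (Function('p')(R) = Pow(Add(Mul(Add(1, 6), R), R), 2) = Pow(Add(Mul(7, R), R), 2) = Pow(Mul(8, R), 2) = Mul(64, Pow(R, 2)))
Pow(Add(-8991, Function('p')(u)), -1) = Pow(Add(-8991, Mul(64, Pow(89, 2))), -1) = Pow(Add(-8991, Mul(64, 7921)), -1) = Pow(Add(-8991, 506944), -1) = Pow(497953, -1) = Rational(1, 497953)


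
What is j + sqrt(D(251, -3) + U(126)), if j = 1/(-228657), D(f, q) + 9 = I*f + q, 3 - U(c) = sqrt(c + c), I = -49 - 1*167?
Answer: -1/228657 + I*sqrt(54225 + 6*sqrt(7)) ≈ -4.3734e-6 + 232.9*I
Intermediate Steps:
I = -216 (I = -49 - 167 = -216)
U(c) = 3 - sqrt(2)*sqrt(c) (U(c) = 3 - sqrt(c + c) = 3 - sqrt(2*c) = 3 - sqrt(2)*sqrt(c))
D(f, q) = -9 + q - 216*f (D(f, q) = -9 + (-216*f + q) = -9 + (q - 216*f) = -9 + q - 216*f)
j = -1/228657 ≈ -4.3734e-6
j + sqrt(D(251, -3) + U(126)) = -1/228657 + sqrt((-9 - 3 - 216*251) + (3 - sqrt(2)*sqrt(126))) = -1/228657 + sqrt((-9 - 3 - 54216) + (3 - sqrt(2)*3*sqrt(14))) = -1/228657 + sqrt(-54228 + (3 - 6*sqrt(7))) = -1/228657 + sqrt(-54225 - 6*sqrt(7))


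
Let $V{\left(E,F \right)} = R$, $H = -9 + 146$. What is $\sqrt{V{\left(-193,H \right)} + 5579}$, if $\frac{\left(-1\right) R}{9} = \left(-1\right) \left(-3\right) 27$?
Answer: $5 \sqrt{194} \approx 69.642$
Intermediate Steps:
$R = -729$ ($R = - 9 \left(-1\right) \left(-3\right) 27 = - 9 \cdot 3 \cdot 27 = \left(-9\right) 81 = -729$)
$H = 137$
$V{\left(E,F \right)} = -729$
$\sqrt{V{\left(-193,H \right)} + 5579} = \sqrt{-729 + 5579} = \sqrt{4850} = 5 \sqrt{194}$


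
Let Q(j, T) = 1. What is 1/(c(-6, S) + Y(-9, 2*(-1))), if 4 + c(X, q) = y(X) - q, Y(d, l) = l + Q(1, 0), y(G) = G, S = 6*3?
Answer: -1/29 ≈ -0.034483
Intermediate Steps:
S = 18
Y(d, l) = 1 + l (Y(d, l) = l + 1 = 1 + l)
c(X, q) = -4 + X - q (c(X, q) = -4 + (X - q) = -4 + X - q)
1/(c(-6, S) + Y(-9, 2*(-1))) = 1/((-4 - 6 - 1*18) + (1 + 2*(-1))) = 1/((-4 - 6 - 18) + (1 - 2)) = 1/(-28 - 1) = 1/(-29) = -1/29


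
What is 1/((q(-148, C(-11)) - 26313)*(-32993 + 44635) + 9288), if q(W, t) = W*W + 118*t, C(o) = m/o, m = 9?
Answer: -11/576886994 ≈ -1.9068e-8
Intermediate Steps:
C(o) = 9/o
q(W, t) = W**2 + 118*t
1/((q(-148, C(-11)) - 26313)*(-32993 + 44635) + 9288) = 1/((((-148)**2 + 118*(9/(-11))) - 26313)*(-32993 + 44635) + 9288) = 1/(((21904 + 118*(9*(-1/11))) - 26313)*11642 + 9288) = 1/(((21904 + 118*(-9/11)) - 26313)*11642 + 9288) = 1/(((21904 - 1062/11) - 26313)*11642 + 9288) = 1/((239882/11 - 26313)*11642 + 9288) = 1/(-49561/11*11642 + 9288) = 1/(-576989162/11 + 9288) = 1/(-576886994/11) = -11/576886994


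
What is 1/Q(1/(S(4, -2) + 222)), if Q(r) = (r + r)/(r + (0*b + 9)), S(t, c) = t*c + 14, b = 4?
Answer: 2053/2 ≈ 1026.5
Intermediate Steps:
S(t, c) = 14 + c*t (S(t, c) = c*t + 14 = 14 + c*t)
Q(r) = 2*r/(9 + r) (Q(r) = (r + r)/(r + (0*4 + 9)) = (2*r)/(r + (0 + 9)) = (2*r)/(r + 9) = (2*r)/(9 + r) = 2*r/(9 + r))
1/Q(1/(S(4, -2) + 222)) = 1/(2/(((14 - 2*4) + 222)*(9 + 1/((14 - 2*4) + 222)))) = 1/(2/(((14 - 8) + 222)*(9 + 1/((14 - 8) + 222)))) = 1/(2/((6 + 222)*(9 + 1/(6 + 222)))) = 1/(2/(228*(9 + 1/228))) = 1/(2*(1/228)/(9 + 1/228)) = 1/(2*(1/228)/(2053/228)) = 1/(2*(1/228)*(228/2053)) = 1/(2/2053) = 2053/2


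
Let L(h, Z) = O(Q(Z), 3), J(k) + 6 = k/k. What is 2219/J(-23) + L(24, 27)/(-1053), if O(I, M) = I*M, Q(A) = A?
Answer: -28852/65 ≈ -443.88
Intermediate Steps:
J(k) = -5 (J(k) = -6 + k/k = -6 + 1 = -5)
L(h, Z) = 3*Z (L(h, Z) = Z*3 = 3*Z)
2219/J(-23) + L(24, 27)/(-1053) = 2219/(-5) + (3*27)/(-1053) = 2219*(-1/5) + 81*(-1/1053) = -2219/5 - 1/13 = -28852/65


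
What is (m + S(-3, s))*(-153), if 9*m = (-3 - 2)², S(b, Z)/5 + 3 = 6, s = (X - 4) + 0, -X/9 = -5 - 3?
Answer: -2720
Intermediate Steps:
X = 72 (X = -9*(-5 - 3) = -9*(-8) = 72)
s = 68 (s = (72 - 4) + 0 = 68 + 0 = 68)
S(b, Z) = 15 (S(b, Z) = -15 + 5*6 = -15 + 30 = 15)
m = 25/9 (m = (-3 - 2)²/9 = (⅑)*(-5)² = (⅑)*25 = 25/9 ≈ 2.7778)
(m + S(-3, s))*(-153) = (25/9 + 15)*(-153) = (160/9)*(-153) = -2720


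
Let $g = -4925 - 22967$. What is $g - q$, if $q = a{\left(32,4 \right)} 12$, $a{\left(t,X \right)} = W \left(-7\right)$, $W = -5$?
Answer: $-28312$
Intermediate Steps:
$a{\left(t,X \right)} = 35$ ($a{\left(t,X \right)} = \left(-5\right) \left(-7\right) = 35$)
$g = -27892$
$q = 420$ ($q = 35 \cdot 12 = 420$)
$g - q = -27892 - 420 = -28312$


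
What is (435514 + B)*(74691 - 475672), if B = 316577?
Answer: -301574201271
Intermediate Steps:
(435514 + B)*(74691 - 475672) = (435514 + 316577)*(74691 - 475672) = 752091*(-400981) = -301574201271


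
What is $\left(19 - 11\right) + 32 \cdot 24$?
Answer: $776$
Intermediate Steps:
$\left(19 - 11\right) + 32 \cdot 24 = 8 + 768 = 776$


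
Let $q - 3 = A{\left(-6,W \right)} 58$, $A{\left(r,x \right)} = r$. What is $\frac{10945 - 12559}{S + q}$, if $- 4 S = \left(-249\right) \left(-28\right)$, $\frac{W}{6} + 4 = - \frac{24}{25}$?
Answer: $\frac{269}{348} \approx 0.77299$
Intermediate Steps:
$W = - \frac{744}{25}$ ($W = -24 + 6 \left(- \frac{24}{25}\right) = -24 - \frac{144}{25} = - \frac{744}{25} \approx -29.76$)
$S = -1743$ ($S = - \frac{\left(-249\right) \left(-28\right)}{4} = \left(- \frac{1}{4}\right) 6972 = -1743$)
$q = -345$ ($q = 3 - 348 = -345$)
$\frac{10945 - 12559}{S + q} = \frac{10945 - 12559}{-1743 - 345} = - \frac{1614}{-2088} = \left(-1614\right) \left(- \frac{1}{2088}\right) = \frac{269}{348}$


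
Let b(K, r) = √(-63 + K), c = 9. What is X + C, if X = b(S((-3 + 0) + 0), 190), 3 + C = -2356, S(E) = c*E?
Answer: -2359 + 3*I*√10 ≈ -2359.0 + 9.4868*I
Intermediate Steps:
S(E) = 9*E
C = -2359 (C = -3 - 2356 = -2359)
X = 3*I*√10 (X = √(-63 + 9*((-3 + 0) + 0)) = √(-63 + 9*(-3 + 0)) = √(-63 + 9*(-3)) = √(-63 - 27) = √(-90) = 3*I*√10 ≈ 9.4868*I)
X + C = 3*I*√10 - 2359 = -2359 + 3*I*√10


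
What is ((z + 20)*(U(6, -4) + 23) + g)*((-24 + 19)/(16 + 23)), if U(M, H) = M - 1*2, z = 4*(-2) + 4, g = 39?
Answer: -785/13 ≈ -60.385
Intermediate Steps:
z = -4 (z = -8 + 4 = -4)
U(M, H) = -2 + M (U(M, H) = M - 2 = -2 + M)
((z + 20)*(U(6, -4) + 23) + g)*((-24 + 19)/(16 + 23)) = ((-4 + 20)*((-2 + 6) + 23) + 39)*((-24 + 19)/(16 + 23)) = (16*(4 + 23) + 39)*(-5/39) = (16*27 + 39)*(-5*1/39) = (432 + 39)*(-5/39) = 471*(-5/39) = -785/13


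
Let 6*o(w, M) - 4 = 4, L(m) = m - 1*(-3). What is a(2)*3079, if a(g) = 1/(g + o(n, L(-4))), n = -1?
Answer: 9237/10 ≈ 923.70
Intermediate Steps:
L(m) = 3 + m (L(m) = m + 3 = 3 + m)
o(w, M) = 4/3 (o(w, M) = 2/3 + (1/6)*4 = 2/3 + 2/3 = 4/3)
a(g) = 1/(4/3 + g) (a(g) = 1/(g + 4/3) = 1/(4/3 + g))
a(2)*3079 = (3/(4 + 3*2))*3079 = (3/(4 + 6))*3079 = (3/10)*3079 = 9237/10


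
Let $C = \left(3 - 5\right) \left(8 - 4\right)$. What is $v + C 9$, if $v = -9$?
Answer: $-81$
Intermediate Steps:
$C = -8$ ($C = \left(-2\right) 4 = -8$)
$v + C 9 = -9 - 72 = -81$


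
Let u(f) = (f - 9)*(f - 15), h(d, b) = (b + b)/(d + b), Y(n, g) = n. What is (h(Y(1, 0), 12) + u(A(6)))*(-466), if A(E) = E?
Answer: -174750/13 ≈ -13442.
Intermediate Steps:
h(d, b) = 2*b/(b + d) (h(d, b) = (2*b)/(b + d) = 2*b/(b + d))
u(f) = (-15 + f)*(-9 + f) (u(f) = (-9 + f)*(-15 + f) = (-15 + f)*(-9 + f))
(h(Y(1, 0), 12) + u(A(6)))*(-466) = (2*12/(12 + 1) + (135 + 6² - 24*6))*(-466) = (2*12/13 + (135 + 36 - 144))*(-466) = (2*12*(1/13) + 27)*(-466) = (24/13 + 27)*(-466) = (375/13)*(-466) = -174750/13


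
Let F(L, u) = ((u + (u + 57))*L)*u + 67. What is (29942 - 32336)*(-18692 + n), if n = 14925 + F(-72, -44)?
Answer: 243967752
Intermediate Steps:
F(L, u) = 67 + L*u*(57 + 2*u) (F(L, u) = ((u + (57 + u))*L)*u + 67 = ((57 + 2*u)*L)*u + 67 = (L*(57 + 2*u))*u + 67 = L*u*(57 + 2*u) + 67 = 67 + L*u*(57 + 2*u))
n = -83216 (n = 14925 + (67 + 2*(-72)*(-44)**2 + 57*(-72)*(-44)) = 14925 + (67 + 2*(-72)*1936 + 180576) = 14925 + (67 - 278784 + 180576) = 14925 - 98141 = -83216)
(29942 - 32336)*(-18692 + n) = (29942 - 32336)*(-18692 - 83216) = -2394*(-101908) = 243967752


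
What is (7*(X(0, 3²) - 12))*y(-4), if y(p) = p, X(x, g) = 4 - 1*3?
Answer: 308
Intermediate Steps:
X(x, g) = 1 (X(x, g) = 4 - 3 = 1)
(7*(X(0, 3²) - 12))*y(-4) = (7*(1 - 12))*(-4) = (7*(-11))*(-4) = -77*(-4) = 308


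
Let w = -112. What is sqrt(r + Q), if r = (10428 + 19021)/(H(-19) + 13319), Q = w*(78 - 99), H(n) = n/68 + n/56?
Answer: 14*sqrt(1930928210384374)/12679099 ≈ 48.520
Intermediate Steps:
H(n) = 31*n/952 (H(n) = n*(1/68) + n*(1/56) = n/68 + n/56 = 31*n/952)
Q = 2352 (Q = -112*(78 - 99) = -112*(-21) = 2352)
r = 28035448/12679099 (r = (10428 + 19021)/((31/952)*(-19) + 13319) = 29449/(-589/952 + 13319) = 29449/(12679099/952) = 29449*(952/12679099) = 28035448/12679099 ≈ 2.2112)
sqrt(r + Q) = sqrt(28035448/12679099 + 2352) = sqrt(29849276296/12679099) = 14*sqrt(1930928210384374)/12679099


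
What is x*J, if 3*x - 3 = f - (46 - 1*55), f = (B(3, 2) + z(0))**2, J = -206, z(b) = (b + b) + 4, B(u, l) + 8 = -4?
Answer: -15656/3 ≈ -5218.7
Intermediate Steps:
B(u, l) = -12 (B(u, l) = -8 - 4 = -12)
z(b) = 4 + 2*b (z(b) = 2*b + 4 = 4 + 2*b)
f = 64 (f = (-12 + (4 + 2*0))**2 = (-12 + (4 + 0))**2 = (-12 + 4)**2 = (-8)**2 = 64)
x = 76/3 (x = 1 + (64 - (46 - 1*55))/3 = 1 + (64 - (46 - 55))/3 = 1 + (64 - 1*(-9))/3 = 1 + (64 + 9)/3 = 1 + (1/3)*73 = 1 + 73/3 = 76/3 ≈ 25.333)
x*J = (76/3)*(-206) = -15656/3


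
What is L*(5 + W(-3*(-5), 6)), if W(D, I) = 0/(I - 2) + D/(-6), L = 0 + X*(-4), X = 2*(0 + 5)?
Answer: -100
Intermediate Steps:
X = 10 (X = 2*5 = 10)
L = -40 (L = 0 + 10*(-4) = 0 - 40 = -40)
W(D, I) = -D/6 (W(D, I) = 0/(-2 + I) + D*(-⅙) = 0 - D/6 = -D/6)
L*(5 + W(-3*(-5), 6)) = -40*(5 - (-1)*(-5)/2) = -40*(5 - ⅙*15) = -40*(5 - 5/2) = -40*5/2 = -100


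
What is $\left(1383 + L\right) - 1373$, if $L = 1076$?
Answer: $1086$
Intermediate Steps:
$\left(1383 + L\right) - 1373 = \left(1383 + 1076\right) - 1373 = 2459 - 1373 = 1086$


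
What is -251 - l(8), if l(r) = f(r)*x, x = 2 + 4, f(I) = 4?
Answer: -275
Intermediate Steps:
x = 6
l(r) = 24 (l(r) = 4*6 = 24)
-251 - l(8) = -251 - 1*24 = -251 - 24 = -275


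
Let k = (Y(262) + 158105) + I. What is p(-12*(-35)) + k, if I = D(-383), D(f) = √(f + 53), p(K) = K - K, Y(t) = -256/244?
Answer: 9644341/61 + I*√330 ≈ 1.581e+5 + 18.166*I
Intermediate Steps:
Y(t) = -64/61 (Y(t) = -256*1/244 = -64/61)
p(K) = 0
D(f) = √(53 + f)
I = I*√330 (I = √(53 - 383) = √(-330) = I*√330 ≈ 18.166*I)
k = 9644341/61 + I*√330 (k = (-64/61 + 158105) + I*√330 = 9644341/61 + I*√330 ≈ 1.581e+5 + 18.166*I)
p(-12*(-35)) + k = 0 + (9644341/61 + I*√330) = 9644341/61 + I*√330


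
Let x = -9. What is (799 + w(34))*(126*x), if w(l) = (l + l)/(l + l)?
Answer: -907200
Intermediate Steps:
w(l) = 1 (w(l) = (2*l)/((2*l)) = (2*l)*(1/(2*l)) = 1)
(799 + w(34))*(126*x) = (799 + 1)*(126*(-9)) = 800*(-1134) = -907200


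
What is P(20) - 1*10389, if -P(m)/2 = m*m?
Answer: -11189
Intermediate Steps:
P(m) = -2*m² (P(m) = -2*m*m = -2*m²)
P(20) - 1*10389 = -2*20² - 1*10389 = -2*400 - 10389 = -800 - 10389 = -11189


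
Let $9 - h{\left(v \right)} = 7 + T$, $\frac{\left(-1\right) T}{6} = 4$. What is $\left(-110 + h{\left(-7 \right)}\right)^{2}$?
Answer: $7056$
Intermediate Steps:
$T = -24$ ($T = \left(-6\right) 4 = -24$)
$h{\left(v \right)} = 26$ ($h{\left(v \right)} = 9 - \left(7 - 24\right) = 9 - -17 = 9 + 17 = 26$)
$\left(-110 + h{\left(-7 \right)}\right)^{2} = \left(-110 + 26\right)^{2} = \left(-84\right)^{2} = 7056$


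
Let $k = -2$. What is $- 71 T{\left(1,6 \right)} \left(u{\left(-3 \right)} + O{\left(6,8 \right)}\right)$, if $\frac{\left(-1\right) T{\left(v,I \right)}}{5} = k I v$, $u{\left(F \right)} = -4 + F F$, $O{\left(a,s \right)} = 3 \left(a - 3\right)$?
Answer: $-59640$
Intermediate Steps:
$O{\left(a,s \right)} = -9 + 3 a$ ($O{\left(a,s \right)} = 3 \left(a - 3\right) = 3 \left(-3 + a\right) = -9 + 3 a$)
$u{\left(F \right)} = -4 + F^{2}$
$T{\left(v,I \right)} = 10 I v$ ($T{\left(v,I \right)} = - 5 - 2 I v = - 5 \left(- 2 I v\right) = 10 I v$)
$- 71 T{\left(1,6 \right)} \left(u{\left(-3 \right)} + O{\left(6,8 \right)}\right) = - 71 \cdot 10 \cdot 6 \cdot 1 \left(\left(-4 + \left(-3\right)^{2}\right) + \left(-9 + 3 \cdot 6\right)\right) = \left(-71\right) 60 \left(\left(-4 + 9\right) + \left(-9 + 18\right)\right) = - 4260 \left(5 + 9\right) = \left(-4260\right) 14 = -59640$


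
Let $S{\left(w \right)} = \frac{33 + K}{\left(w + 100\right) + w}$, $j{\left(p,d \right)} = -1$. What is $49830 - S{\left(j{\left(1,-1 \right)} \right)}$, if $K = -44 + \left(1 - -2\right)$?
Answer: $\frac{2441674}{49} \approx 49830.0$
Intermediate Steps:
$K = -41$ ($K = -44 + \left(1 + 2\right) = -44 + 3 = -41$)
$S{\left(w \right)} = - \frac{8}{100 + 2 w}$ ($S{\left(w \right)} = \frac{33 - 41}{\left(w + 100\right) + w} = - \frac{8}{\left(100 + w\right) + w} = - \frac{8}{100 + 2 w}$)
$49830 - S{\left(j{\left(1,-1 \right)} \right)} = 49830 - - \frac{4}{50 - 1} = 49830 - - \frac{4}{49} = 49830 + \frac{4}{49} = \frac{2441674}{49}$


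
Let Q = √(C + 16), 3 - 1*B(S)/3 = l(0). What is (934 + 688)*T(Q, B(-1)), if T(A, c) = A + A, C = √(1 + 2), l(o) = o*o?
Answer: 3244*√(16 + √3) ≈ 13660.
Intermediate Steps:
l(o) = o²
C = √3 ≈ 1.7320
B(S) = 9 (B(S) = 9 - 3*0² = 9 - 3*0 = 9 + 0 = 9)
Q = √(16 + √3) (Q = √(√3 + 16) = √(16 + √3) ≈ 4.2109)
T(A, c) = 2*A
(934 + 688)*T(Q, B(-1)) = (934 + 688)*(2*√(16 + √3)) = 1622*(2*√(16 + √3)) = 3244*√(16 + √3)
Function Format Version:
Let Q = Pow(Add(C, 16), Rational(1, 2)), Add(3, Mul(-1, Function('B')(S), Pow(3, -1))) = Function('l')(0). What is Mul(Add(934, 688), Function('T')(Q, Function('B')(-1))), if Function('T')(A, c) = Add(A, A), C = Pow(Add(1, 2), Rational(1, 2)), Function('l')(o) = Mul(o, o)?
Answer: Mul(3244, Pow(Add(16, Pow(3, Rational(1, 2))), Rational(1, 2))) ≈ 13660.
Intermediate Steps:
Function('l')(o) = Pow(o, 2)
C = Pow(3, Rational(1, 2)) ≈ 1.7320
Function('B')(S) = 9 (Function('B')(S) = Add(9, Mul(-3, Pow(0, 2))) = Add(9, Mul(-3, 0)) = Add(9, 0) = 9)
Q = Pow(Add(16, Pow(3, Rational(1, 2))), Rational(1, 2)) (Q = Pow(Add(Pow(3, Rational(1, 2)), 16), Rational(1, 2)) = Pow(Add(16, Pow(3, Rational(1, 2))), Rational(1, 2)) ≈ 4.2109)
Function('T')(A, c) = Mul(2, A)
Mul(Add(934, 688), Function('T')(Q, Function('B')(-1))) = Mul(Add(934, 688), Mul(2, Pow(Add(16, Pow(3, Rational(1, 2))), Rational(1, 2)))) = Mul(1622, Mul(2, Pow(Add(16, Pow(3, Rational(1, 2))), Rational(1, 2)))) = Mul(3244, Pow(Add(16, Pow(3, Rational(1, 2))), Rational(1, 2)))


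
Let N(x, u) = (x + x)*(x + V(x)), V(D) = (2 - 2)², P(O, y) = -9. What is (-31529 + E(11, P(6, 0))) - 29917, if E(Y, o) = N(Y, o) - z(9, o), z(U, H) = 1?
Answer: -61205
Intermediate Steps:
V(D) = 0 (V(D) = 0² = 0)
N(x, u) = 2*x² (N(x, u) = (x + x)*(x + 0) = (2*x)*x = 2*x²)
E(Y, o) = -1 + 2*Y² (E(Y, o) = 2*Y² - 1*1 = 2*Y² - 1 = -1 + 2*Y²)
(-31529 + E(11, P(6, 0))) - 29917 = (-31529 + (-1 + 2*11²)) - 29917 = (-31529 + (-1 + 2*121)) - 29917 = (-31529 + (-1 + 242)) - 29917 = (-31529 + 241) - 29917 = -31288 - 29917 = -61205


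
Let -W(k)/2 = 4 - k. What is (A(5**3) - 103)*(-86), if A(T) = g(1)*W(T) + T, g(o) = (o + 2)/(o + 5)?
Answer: -12298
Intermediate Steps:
g(o) = (2 + o)/(5 + o)
W(k) = -8 + 2*k (W(k) = -2*(4 - k) = -8 + 2*k)
A(T) = -4 + 2*T (A(T) = ((2 + 1)/(5 + 1))*(-8 + 2*T) + T = (3/6)*(-8 + 2*T) + T = ((1/6)*3)*(-8 + 2*T) + T = (-8 + 2*T)/2 + T = (-4 + T) + T = -4 + 2*T)
(A(5**3) - 103)*(-86) = ((-4 + 2*5**3) - 103)*(-86) = ((-4 + 2*125) - 103)*(-86) = ((-4 + 250) - 103)*(-86) = (246 - 103)*(-86) = 143*(-86) = -12298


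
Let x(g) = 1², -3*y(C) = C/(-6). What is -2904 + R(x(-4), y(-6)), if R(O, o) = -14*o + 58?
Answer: -8524/3 ≈ -2841.3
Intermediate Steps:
y(C) = C/18 (y(C) = -C/(3*(-6)) = -C*(-1)/(3*6) = -(-1)*C/18 = C/18)
x(g) = 1
R(O, o) = 58 - 14*o
-2904 + R(x(-4), y(-6)) = -2904 + (58 - 7*(-6)/9) = -2904 + (58 - 14*(-⅓)) = -2904 + (58 + 14/3) = -2904 + 188/3 = -8524/3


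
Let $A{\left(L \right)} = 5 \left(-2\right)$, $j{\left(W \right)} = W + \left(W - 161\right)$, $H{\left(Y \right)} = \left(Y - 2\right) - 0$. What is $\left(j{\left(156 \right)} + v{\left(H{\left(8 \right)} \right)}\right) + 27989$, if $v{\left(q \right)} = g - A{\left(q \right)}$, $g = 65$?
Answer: $28215$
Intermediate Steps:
$H{\left(Y \right)} = -2 + Y$ ($H{\left(Y \right)} = \left(Y - 2\right) + 0 = \left(-2 + Y\right) + 0 = -2 + Y$)
$j{\left(W \right)} = -161 + 2 W$ ($j{\left(W \right)} = W + \left(-161 + W\right) = -161 + 2 W$)
$A{\left(L \right)} = -10$
$v{\left(q \right)} = 75$ ($v{\left(q \right)} = 65 - -10 = 65 + 10 = 75$)
$\left(j{\left(156 \right)} + v{\left(H{\left(8 \right)} \right)}\right) + 27989 = \left(\left(-161 + 2 \cdot 156\right) + 75\right) + 27989 = \left(\left(-161 + 312\right) + 75\right) + 27989 = \left(151 + 75\right) + 27989 = 226 + 27989 = 28215$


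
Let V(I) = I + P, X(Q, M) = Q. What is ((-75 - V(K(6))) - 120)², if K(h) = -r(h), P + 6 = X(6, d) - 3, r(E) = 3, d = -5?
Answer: 35721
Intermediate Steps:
P = -3 (P = -6 + (6 - 3) = -6 + 3 = -3)
K(h) = -3 (K(h) = -1*3 = -3)
V(I) = -3 + I (V(I) = I - 3 = -3 + I)
((-75 - V(K(6))) - 120)² = ((-75 - (-3 - 3)) - 120)² = ((-75 - 1*(-6)) - 120)² = ((-75 + 6) - 120)² = (-69 - 120)² = (-189)² = 35721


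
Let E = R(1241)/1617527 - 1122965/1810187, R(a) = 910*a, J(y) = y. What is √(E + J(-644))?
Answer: I*√15292417589983964591691569/154106649871 ≈ 25.376*I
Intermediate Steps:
E = 11991372285/154106649871 (E = (910*1241)/1617527 - 1122965/1810187 = 1129310*(1/1617527) - 1122965*1/1810187 = 1129310/1617527 - 1122965/1810187 = 11991372285/154106649871 ≈ 0.077812)
√(E + J(-644)) = √(11991372285/154106649871 - 644) = √(-99232691144639/154106649871) = I*√15292417589983964591691569/154106649871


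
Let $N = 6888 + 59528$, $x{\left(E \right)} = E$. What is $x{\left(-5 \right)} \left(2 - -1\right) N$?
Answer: $-996240$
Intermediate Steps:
$N = 66416$
$x{\left(-5 \right)} \left(2 - -1\right) N = - 5 \left(2 - -1\right) 66416 = - 5 \left(2 + 1\right) 66416 = \left(-5\right) 3 \cdot 66416 = \left(-15\right) 66416 = -996240$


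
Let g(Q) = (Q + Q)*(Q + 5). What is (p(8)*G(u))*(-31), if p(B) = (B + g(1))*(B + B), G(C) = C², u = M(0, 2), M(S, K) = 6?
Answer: -357120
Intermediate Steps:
g(Q) = 2*Q*(5 + Q) (g(Q) = (2*Q)*(5 + Q) = 2*Q*(5 + Q))
u = 6
p(B) = 2*B*(12 + B) (p(B) = (B + 2*1*(5 + 1))*(B + B) = (B + 2*1*6)*(2*B) = (B + 12)*(2*B) = (12 + B)*(2*B) = 2*B*(12 + B))
(p(8)*G(u))*(-31) = ((2*8*(12 + 8))*6²)*(-31) = ((2*8*20)*36)*(-31) = (320*36)*(-31) = 11520*(-31) = -357120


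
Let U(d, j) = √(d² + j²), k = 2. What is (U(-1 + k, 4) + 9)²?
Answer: (9 + √17)² ≈ 172.22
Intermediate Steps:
(U(-1 + k, 4) + 9)² = (√((-1 + 2)² + 4²) + 9)² = (√(1² + 16) + 9)² = (√(1 + 16) + 9)² = (√17 + 9)² = (9 + √17)²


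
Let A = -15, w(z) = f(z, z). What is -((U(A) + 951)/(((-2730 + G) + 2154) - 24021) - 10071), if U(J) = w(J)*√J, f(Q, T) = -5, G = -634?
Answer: 254102352/25231 - 5*I*√15/25231 ≈ 10071.0 - 0.0007675*I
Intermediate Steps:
w(z) = -5
U(J) = -5*√J
-((U(A) + 951)/(((-2730 + G) + 2154) - 24021) - 10071) = -((-5*I*√15 + 951)/(((-2730 - 634) + 2154) - 24021) - 10071) = -((-5*I*√15 + 951)/((-3364 + 2154) - 24021) - 10071) = -((-5*I*√15 + 951)/(-1210 - 24021) - 10071) = -((951 - 5*I*√15)/(-25231) - 10071) = -((951 - 5*I*√15)*(-1/25231) - 10071) = -((-951/25231 + 5*I*√15/25231) - 10071) = -(-254102352/25231 + 5*I*√15/25231) = 254102352/25231 - 5*I*√15/25231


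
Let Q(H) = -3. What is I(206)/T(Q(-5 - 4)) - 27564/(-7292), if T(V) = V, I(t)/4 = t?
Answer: -1481479/5469 ≈ -270.89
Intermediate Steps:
I(t) = 4*t
I(206)/T(Q(-5 - 4)) - 27564/(-7292) = (4*206)/(-3) - 27564/(-7292) = 824*(-1/3) - 27564*(-1/7292) = -824/3 + 6891/1823 = -1481479/5469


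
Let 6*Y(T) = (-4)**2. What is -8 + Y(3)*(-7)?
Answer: -80/3 ≈ -26.667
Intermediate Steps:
Y(T) = 8/3 (Y(T) = (1/6)*(-4)**2 = (1/6)*16 = 8/3)
-8 + Y(3)*(-7) = -8 + (8/3)*(-7) = -8 - 56/3 = -80/3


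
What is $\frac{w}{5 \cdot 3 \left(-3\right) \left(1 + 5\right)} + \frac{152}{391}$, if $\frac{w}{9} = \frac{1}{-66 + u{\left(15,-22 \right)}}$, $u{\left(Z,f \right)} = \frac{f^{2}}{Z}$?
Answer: $\frac{6705}{17204} \approx 0.38973$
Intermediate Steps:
$u{\left(Z,f \right)} = \frac{f^{2}}{Z}$
$w = - \frac{135}{506}$ ($w = \frac{9}{-66 + \frac{\left(-22\right)^{2}}{15}} = \frac{9}{-66 + \frac{1}{15} \cdot 484} = \frac{9}{-66 + \frac{484}{15}} = \frac{9}{- \frac{506}{15}} = 9 \left(- \frac{15}{506}\right) = - \frac{135}{506} \approx -0.2668$)
$\frac{w}{5 \cdot 3 \left(-3\right) \left(1 + 5\right)} + \frac{152}{391} = - \frac{135}{506 \cdot 5 \cdot 3 \left(-3\right) \left(1 + 5\right)} + \frac{152}{391} = - \frac{135}{506 \cdot 15 \left(-3\right) 6} + 152 \cdot \frac{1}{391} = - \frac{135}{506 \left(\left(-45\right) 6\right)} + \frac{152}{391} = - \frac{135}{506 \left(-270\right)} + \frac{152}{391} = \left(- \frac{135}{506}\right) \left(- \frac{1}{270}\right) + \frac{152}{391} = \frac{1}{1012} + \frac{152}{391} = \frac{6705}{17204}$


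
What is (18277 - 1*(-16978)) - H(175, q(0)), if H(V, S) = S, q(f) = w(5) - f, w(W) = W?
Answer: 35250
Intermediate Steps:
q(f) = 5 - f
(18277 - 1*(-16978)) - H(175, q(0)) = (18277 - 1*(-16978)) - (5 - 1*0) = (18277 + 16978) - (5 + 0) = 35255 - 1*5 = 35255 - 5 = 35250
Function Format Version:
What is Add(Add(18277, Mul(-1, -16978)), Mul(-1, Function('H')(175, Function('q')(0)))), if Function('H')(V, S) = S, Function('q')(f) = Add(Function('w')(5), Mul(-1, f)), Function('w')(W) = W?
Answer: 35250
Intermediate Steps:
Function('q')(f) = Add(5, Mul(-1, f))
Add(Add(18277, Mul(-1, -16978)), Mul(-1, Function('H')(175, Function('q')(0)))) = Add(Add(18277, Mul(-1, -16978)), Mul(-1, Add(5, Mul(-1, 0)))) = Add(Add(18277, 16978), Mul(-1, Add(5, 0))) = Add(35255, Mul(-1, 5)) = Add(35255, -5) = 35250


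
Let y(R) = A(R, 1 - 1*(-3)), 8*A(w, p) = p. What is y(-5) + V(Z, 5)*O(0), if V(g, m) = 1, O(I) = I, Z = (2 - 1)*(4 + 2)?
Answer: 1/2 ≈ 0.50000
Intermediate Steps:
A(w, p) = p/8
y(R) = 1/2 (y(R) = (1 - 1*(-3))/8 = (1 + 3)/8 = (1/8)*4 = 1/2)
Z = 6 (Z = 1*6 = 6)
y(-5) + V(Z, 5)*O(0) = 1/2 + 1*0 = 1/2 + 0 = 1/2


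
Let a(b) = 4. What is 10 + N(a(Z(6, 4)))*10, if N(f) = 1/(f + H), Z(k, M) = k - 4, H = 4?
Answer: 45/4 ≈ 11.250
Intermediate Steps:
Z(k, M) = -4 + k
N(f) = 1/(4 + f) (N(f) = 1/(f + 4) = 1/(4 + f))
10 + N(a(Z(6, 4)))*10 = 10 + 10/(4 + 4) = 10 + 10/8 = 10 + (1/8)*10 = 10 + 5/4 = 45/4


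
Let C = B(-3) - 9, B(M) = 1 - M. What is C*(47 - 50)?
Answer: 15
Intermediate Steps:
C = -5 (C = (1 - 1*(-3)) - 9 = (1 + 3) - 9 = 4 - 9 = -5)
C*(47 - 50) = -5*(47 - 50) = -5*(-3) = 15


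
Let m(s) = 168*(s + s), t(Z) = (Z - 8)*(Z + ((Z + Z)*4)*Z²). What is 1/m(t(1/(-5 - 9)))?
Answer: 343/69156 ≈ 0.0049598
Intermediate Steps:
t(Z) = (-8 + Z)*(Z + 8*Z³) (t(Z) = (-8 + Z)*(Z + ((2*Z)*4)*Z²) = (-8 + Z)*(Z + (8*Z)*Z²) = (-8 + Z)*(Z + 8*Z³))
m(s) = 336*s (m(s) = 168*(2*s) = 336*s)
1/m(t(1/(-5 - 9))) = 1/(336*((-8 + 1/(-5 - 9) - 64/(-5 - 9)² + 8*(1/(-5 - 9))³)/(-5 - 9))) = 1/(336*((-8 + 1/(-14) - 64*(1/(-14))² + 8*(1/(-14))³)/(-14))) = 1/(336*(-(-8 - 1/14 - 64*(-1/14)² + 8*(-1/14)³)/14)) = 1/(336*(-(-8 - 1/14 - 64*1/196 + 8*(-1/2744))/14)) = 1/(336*(-(-8 - 1/14 - 16/49 - 1/343)/14)) = 1/(336*(-1/14*(-5763/686))) = 1/(336*(5763/9604)) = 1/(69156/343) = 343/69156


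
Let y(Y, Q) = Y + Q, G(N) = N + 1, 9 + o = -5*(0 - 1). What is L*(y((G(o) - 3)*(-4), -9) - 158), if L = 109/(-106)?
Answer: 15587/106 ≈ 147.05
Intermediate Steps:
o = -4 (o = -9 - 5*(0 - 1) = -9 - 5*(-1) = -9 + 5 = -4)
L = -109/106 (L = 109*(-1/106) = -109/106 ≈ -1.0283)
G(N) = 1 + N
y(Y, Q) = Q + Y
L*(y((G(o) - 3)*(-4), -9) - 158) = -109*((-9 + ((1 - 4) - 3)*(-4)) - 158)/106 = -109*((-9 + (-3 - 3)*(-4)) - 158)/106 = -109*((-9 - 6*(-4)) - 158)/106 = -109*((-9 + 24) - 158)/106 = -109*(15 - 158)/106 = -109/106*(-143) = 15587/106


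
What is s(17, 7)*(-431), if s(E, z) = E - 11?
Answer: -2586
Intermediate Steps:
s(E, z) = -11 + E
s(17, 7)*(-431) = (-11 + 17)*(-431) = 6*(-431) = -2586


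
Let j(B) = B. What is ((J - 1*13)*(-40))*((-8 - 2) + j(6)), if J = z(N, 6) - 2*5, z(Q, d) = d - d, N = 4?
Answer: -3680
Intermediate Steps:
z(Q, d) = 0
J = -10 (J = 0 - 2*5 = 0 - 10 = -10)
((J - 1*13)*(-40))*((-8 - 2) + j(6)) = ((-10 - 1*13)*(-40))*((-8 - 2) + 6) = ((-10 - 13)*(-40))*(-10 + 6) = -23*(-40)*(-4) = 920*(-4) = -3680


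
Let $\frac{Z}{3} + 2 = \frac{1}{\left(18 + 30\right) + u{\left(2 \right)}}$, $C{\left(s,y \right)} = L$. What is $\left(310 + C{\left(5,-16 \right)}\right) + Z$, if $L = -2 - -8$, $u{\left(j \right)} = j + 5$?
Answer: $\frac{17053}{55} \approx 310.05$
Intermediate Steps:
$u{\left(j \right)} = 5 + j$
$L = 6$ ($L = -2 + 8 = 6$)
$C{\left(s,y \right)} = 6$
$Z = - \frac{327}{55}$ ($Z = -6 + \frac{3}{\left(18 + 30\right) + \left(5 + 2\right)} = -6 + \frac{3}{48 + 7} = -6 + \frac{3}{55} = - \frac{327}{55} \approx -5.9455$)
$\left(310 + C{\left(5,-16 \right)}\right) + Z = \left(310 + 6\right) - \frac{327}{55} = 316 - \frac{327}{55} = \frac{17053}{55}$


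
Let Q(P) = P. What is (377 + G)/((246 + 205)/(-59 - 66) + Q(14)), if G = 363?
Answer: 92500/1299 ≈ 71.209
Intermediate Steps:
(377 + G)/((246 + 205)/(-59 - 66) + Q(14)) = (377 + 363)/((246 + 205)/(-59 - 66) + 14) = 740/(451/(-125) + 14) = 740/(451*(-1/125) + 14) = 740/(-451/125 + 14) = 740/(1299/125) = 740*(125/1299) = 92500/1299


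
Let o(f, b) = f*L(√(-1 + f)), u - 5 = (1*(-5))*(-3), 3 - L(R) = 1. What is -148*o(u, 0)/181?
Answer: -5920/181 ≈ -32.707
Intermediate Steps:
L(R) = 2 (L(R) = 3 - 1*1 = 3 - 1 = 2)
u = 20 (u = 5 + (1*(-5))*(-3) = 5 - 5*(-3) = 5 + 15 = 20)
o(f, b) = 2*f (o(f, b) = f*2 = 2*f)
-148*o(u, 0)/181 = -296*20/181 = -148*40*(1/181) = -5920*1/181 = -5920/181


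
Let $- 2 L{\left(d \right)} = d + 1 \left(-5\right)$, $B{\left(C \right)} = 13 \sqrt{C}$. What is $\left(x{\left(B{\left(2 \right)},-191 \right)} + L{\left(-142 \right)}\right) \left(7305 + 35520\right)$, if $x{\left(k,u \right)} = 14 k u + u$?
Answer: $- \frac{10063875}{2} - 1488682650 \sqrt{2} \approx -2.1103 \cdot 10^{9}$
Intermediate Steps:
$L{\left(d \right)} = \frac{5}{2} - \frac{d}{2}$ ($L{\left(d \right)} = - \frac{d + 1 \left(-5\right)}{2} = - \frac{d - 5}{2} = - \frac{-5 + d}{2} = \frac{5}{2} - \frac{d}{2}$)
$x{\left(k,u \right)} = u + 14 k u$ ($x{\left(k,u \right)} = 14 k u + u = u + 14 k u$)
$\left(x{\left(B{\left(2 \right)},-191 \right)} + L{\left(-142 \right)}\right) \left(7305 + 35520\right) = \left(- 191 \left(1 + 14 \cdot 13 \sqrt{2}\right) + \left(\frac{5}{2} - -71\right)\right) \left(7305 + 35520\right) = \left(- 191 \left(1 + 182 \sqrt{2}\right) + \left(\frac{5}{2} + 71\right)\right) 42825 = \left(\left(-191 - 34762 \sqrt{2}\right) + \frac{147}{2}\right) 42825 = \left(- \frac{235}{2} - 34762 \sqrt{2}\right) 42825 = - \frac{10063875}{2} - 1488682650 \sqrt{2}$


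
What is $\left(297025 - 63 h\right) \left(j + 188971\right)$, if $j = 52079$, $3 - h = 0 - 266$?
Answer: $67512801900$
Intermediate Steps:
$h = 269$ ($h = 3 - \left(0 - 266\right) = 3 - -266 = 3 + 266 = 269$)
$\left(297025 - 63 h\right) \left(j + 188971\right) = \left(297025 - 16947\right) \left(52079 + 188971\right) = \left(297025 - 16947\right) 241050 = 280078 \cdot 241050 = 67512801900$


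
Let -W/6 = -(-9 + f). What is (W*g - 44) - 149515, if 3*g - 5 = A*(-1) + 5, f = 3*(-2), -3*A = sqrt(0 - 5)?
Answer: -149859 - 10*I*sqrt(5) ≈ -1.4986e+5 - 22.361*I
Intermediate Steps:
A = -I*sqrt(5)/3 (A = -sqrt(0 - 5)/3 = -I*sqrt(5)/3 ≈ -0.74536*I)
f = -6
g = 10/3 + I*sqrt(5)/9 (g = 5/3 + (-I*sqrt(5)/3*(-1) + 5)/3 = 5/3 + (I*sqrt(5)/3 + 5)/3 = 5/3 + (5 + I*sqrt(5)/3)/3 = 5/3 + (5/3 + I*sqrt(5)/9) = 10/3 + I*sqrt(5)/9 ≈ 3.3333 + 0.24845*I)
W = -90 (W = -(-6)*(-9 - 6) = -(-6)*(-15) = -6*15 = -90)
(W*g - 44) - 149515 = (-90*(10/3 + I*sqrt(5)/9) - 44) - 149515 = ((-300 - 10*I*sqrt(5)) - 44) - 149515 = (-344 - 10*I*sqrt(5)) - 149515 = -149859 - 10*I*sqrt(5)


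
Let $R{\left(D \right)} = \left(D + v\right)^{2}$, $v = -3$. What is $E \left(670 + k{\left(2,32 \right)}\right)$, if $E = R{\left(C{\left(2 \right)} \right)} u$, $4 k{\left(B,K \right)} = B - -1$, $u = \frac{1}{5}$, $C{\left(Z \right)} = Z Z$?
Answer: $\frac{2683}{20} \approx 134.15$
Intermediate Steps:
$C{\left(Z \right)} = Z^{2}$
$u = \frac{1}{5} \approx 0.2$
$R{\left(D \right)} = \left(-3 + D\right)^{2}$ ($R{\left(D \right)} = \left(D - 3\right)^{2} = \left(-3 + D\right)^{2}$)
$k{\left(B,K \right)} = \frac{1}{4} + \frac{B}{4}$ ($k{\left(B,K \right)} = \frac{B - -1}{4} = \frac{B + 1}{4} = \frac{1 + B}{4} = \frac{1}{4} + \frac{B}{4}$)
$E = \frac{1}{5}$ ($E = \left(-3 + 2^{2}\right)^{2} \cdot \frac{1}{5} = \left(-3 + 4\right)^{2} \cdot \frac{1}{5} = 1^{2} \cdot \frac{1}{5} = 1 \cdot \frac{1}{5} = \frac{1}{5} \approx 0.2$)
$E \left(670 + k{\left(2,32 \right)}\right) = \frac{670 + \left(\frac{1}{4} + \frac{1}{4} \cdot 2\right)}{5} = \frac{670 + \left(\frac{1}{4} + \frac{1}{2}\right)}{5} = \frac{670 + \frac{3}{4}}{5} = \frac{1}{5} \cdot \frac{2683}{4} = \frac{2683}{20}$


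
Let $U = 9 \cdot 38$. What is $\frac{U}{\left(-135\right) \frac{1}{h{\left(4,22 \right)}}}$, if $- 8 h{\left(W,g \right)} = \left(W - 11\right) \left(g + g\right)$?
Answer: $- \frac{1463}{15} \approx -97.533$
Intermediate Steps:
$h{\left(W,g \right)} = - \frac{g \left(-11 + W\right)}{4}$ ($h{\left(W,g \right)} = - \frac{\left(W - 11\right) \left(g + g\right)}{8} = - \frac{\left(-11 + W\right) 2 g}{8} = - \frac{2 g \left(-11 + W\right)}{8} = - \frac{g \left(-11 + W\right)}{4}$)
$U = 342$
$\frac{U}{\left(-135\right) \frac{1}{h{\left(4,22 \right)}}} = \frac{342}{\left(-135\right) \frac{1}{\frac{1}{4} \cdot 22 \left(11 - 4\right)}} = \frac{342}{\left(-135\right) \frac{1}{\frac{1}{4} \cdot 22 \cdot 7}} = \frac{342}{\left(-135\right) \frac{1}{\frac{77}{2}}} = \frac{342}{\left(-135\right) \frac{2}{77}} = \frac{342}{- \frac{270}{77}} = 342 \left(- \frac{77}{270}\right) = - \frac{1463}{15}$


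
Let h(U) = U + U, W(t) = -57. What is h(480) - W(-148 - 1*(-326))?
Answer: 1017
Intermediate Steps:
h(U) = 2*U
h(480) - W(-148 - 1*(-326)) = 2*480 - 1*(-57) = 960 + 57 = 1017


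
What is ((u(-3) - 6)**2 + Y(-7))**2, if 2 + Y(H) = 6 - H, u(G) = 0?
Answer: 2209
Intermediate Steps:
Y(H) = 4 - H (Y(H) = -2 + (6 - H) = 4 - H)
((u(-3) - 6)**2 + Y(-7))**2 = ((0 - 6)**2 + (4 - 1*(-7)))**2 = ((-6)**2 + (4 + 7))**2 = (36 + 11)**2 = 47**2 = 2209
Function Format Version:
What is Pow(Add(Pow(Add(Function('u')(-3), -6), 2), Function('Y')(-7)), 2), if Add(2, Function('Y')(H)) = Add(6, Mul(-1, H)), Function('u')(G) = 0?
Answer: 2209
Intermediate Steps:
Function('Y')(H) = Add(4, Mul(-1, H)) (Function('Y')(H) = Add(-2, Add(6, Mul(-1, H))) = Add(4, Mul(-1, H)))
Pow(Add(Pow(Add(Function('u')(-3), -6), 2), Function('Y')(-7)), 2) = Pow(Add(Pow(Add(0, -6), 2), Add(4, Mul(-1, -7))), 2) = Pow(Add(Pow(-6, 2), Add(4, 7)), 2) = Pow(Add(36, 11), 2) = Pow(47, 2) = 2209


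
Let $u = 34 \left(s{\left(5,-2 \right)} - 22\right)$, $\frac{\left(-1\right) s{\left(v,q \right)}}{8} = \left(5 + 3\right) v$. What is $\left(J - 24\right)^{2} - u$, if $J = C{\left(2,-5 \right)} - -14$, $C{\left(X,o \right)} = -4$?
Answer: $11824$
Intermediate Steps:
$s{\left(v,q \right)} = - 64 v$ ($s{\left(v,q \right)} = - 8 \left(5 + 3\right) v = - 8 \cdot 8 v = - 64 v$)
$J = 10$ ($J = -4 - -14 = -4 + 14 = 10$)
$u = -11628$ ($u = 34 \left(\left(-64\right) 5 - 22\right) = 34 \left(-320 - 22\right) = 34 \left(-342\right) = -11628$)
$\left(J - 24\right)^{2} - u = \left(10 - 24\right)^{2} - -11628 = \left(10 - 24\right)^{2} + 11628 = \left(-14\right)^{2} + 11628 = 196 + 11628 = 11824$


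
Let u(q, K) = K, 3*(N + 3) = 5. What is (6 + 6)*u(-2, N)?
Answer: -16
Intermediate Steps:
N = -4/3 (N = -3 + (⅓)*5 = -3 + 5/3 = -4/3 ≈ -1.3333)
(6 + 6)*u(-2, N) = (6 + 6)*(-4/3) = 12*(-4/3) = -16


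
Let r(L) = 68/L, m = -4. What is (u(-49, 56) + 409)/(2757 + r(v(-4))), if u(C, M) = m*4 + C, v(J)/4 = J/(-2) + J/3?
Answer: 688/5565 ≈ 0.12363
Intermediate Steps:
v(J) = -2*J/3 (v(J) = 4*(J/(-2) + J/3) = 4*(J*(-½) + J*(⅓)) = 4*(-J/2 + J/3) = 4*(-J/6) = -2*J/3)
u(C, M) = -16 + C (u(C, M) = -4*4 + C = -16 + C)
(u(-49, 56) + 409)/(2757 + r(v(-4))) = ((-16 - 49) + 409)/(2757 + 68/((-⅔*(-4)))) = (-65 + 409)/(2757 + 68/(8/3)) = 344/(2757 + 68*(3/8)) = 344/(2757 + 51/2) = 344/(5565/2) = 344*(2/5565) = 688/5565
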